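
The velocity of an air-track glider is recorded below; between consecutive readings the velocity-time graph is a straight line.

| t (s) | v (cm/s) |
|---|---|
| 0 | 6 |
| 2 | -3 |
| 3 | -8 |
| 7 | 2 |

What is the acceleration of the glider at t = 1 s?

Acceleration is the slope of the v-t graph on 0–2 s: (-3 − 6)/(2 − 0) = -4.5 cm/s².

-4.5 cm/s²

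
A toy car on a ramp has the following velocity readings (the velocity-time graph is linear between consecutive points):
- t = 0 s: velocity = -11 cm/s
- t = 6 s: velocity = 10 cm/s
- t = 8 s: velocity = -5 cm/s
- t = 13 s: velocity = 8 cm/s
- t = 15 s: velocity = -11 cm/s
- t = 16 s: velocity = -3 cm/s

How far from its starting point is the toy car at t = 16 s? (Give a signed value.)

-0.5 cm

Net displacement equals the area under the velocity-time graph (areas below the axis count negative).
0–6 s: ½(-11 + 10)(6) = -3 cm
6–8 s: ½(10 + -5)(2) = 5 cm
8–13 s: ½(-5 + 8)(5) = 7.5 cm
13–15 s: ½(8 + -11)(2) = -3 cm
15–16 s: ½(-11 + -3)(1) = -7 cm
Net displacement = -0.5 cm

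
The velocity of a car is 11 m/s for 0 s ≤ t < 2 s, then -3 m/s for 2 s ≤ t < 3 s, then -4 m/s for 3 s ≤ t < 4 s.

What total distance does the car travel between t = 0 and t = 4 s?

29 m

Total distance travelled is ∫|v| dt — sum the magnitudes of each area piece.
0–2 s: |11| × 2 = 22 m
2–3 s: |-3| × 1 = 3 m
3–4 s: |-4| × 1 = 4 m
Total distance = 29 m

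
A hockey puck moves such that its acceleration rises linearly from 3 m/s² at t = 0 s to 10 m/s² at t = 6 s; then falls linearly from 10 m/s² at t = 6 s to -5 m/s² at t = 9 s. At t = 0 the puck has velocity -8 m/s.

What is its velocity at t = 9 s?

38.5 m/s

Δv equals the area under the a-t graph; then v = v₀ + Δv.
0–6 s: ½(3 + 10)(6) = 39 m/s
6–9 s: ½(10 + -5)(3) = 7.5 m/s
Δv = 46.5 m/s, so v(9) = -8 + (46.5) = 38.5 m/s.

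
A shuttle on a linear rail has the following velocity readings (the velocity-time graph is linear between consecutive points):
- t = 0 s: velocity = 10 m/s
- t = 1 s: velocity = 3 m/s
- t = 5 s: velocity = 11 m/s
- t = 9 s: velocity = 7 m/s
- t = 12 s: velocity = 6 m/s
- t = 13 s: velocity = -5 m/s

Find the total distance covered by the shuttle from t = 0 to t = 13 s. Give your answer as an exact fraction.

2041/22 m

Total distance travelled is ∫|v| dt — sum the magnitudes of each area piece.
0–1 s: |½(10 + 3)(1)| = 6.5 m
1–5 s: |½(3 + 11)(4)| = 28 m
5–9 s: |½(11 + 7)(4)| = 36 m
9–12 s: |½(7 + 6)(3)| = 19.5 m
12–13 s: v = 0 at t = 138/11 s; triangle areas 18/11 + 25/22 = 61/22 m
Total distance = 2041/22 m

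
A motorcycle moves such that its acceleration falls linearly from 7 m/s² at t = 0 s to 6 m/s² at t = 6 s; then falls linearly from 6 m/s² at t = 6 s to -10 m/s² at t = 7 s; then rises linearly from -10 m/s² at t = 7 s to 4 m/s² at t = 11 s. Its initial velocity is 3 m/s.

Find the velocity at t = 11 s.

28 m/s

Δv equals the area under the a-t graph; then v = v₀ + Δv.
0–6 s: ½(7 + 6)(6) = 39 m/s
6–7 s: ½(6 + -10)(1) = -2 m/s
7–11 s: ½(-10 + 4)(4) = -12 m/s
Δv = 25 m/s, so v(11) = 3 + (25) = 28 m/s.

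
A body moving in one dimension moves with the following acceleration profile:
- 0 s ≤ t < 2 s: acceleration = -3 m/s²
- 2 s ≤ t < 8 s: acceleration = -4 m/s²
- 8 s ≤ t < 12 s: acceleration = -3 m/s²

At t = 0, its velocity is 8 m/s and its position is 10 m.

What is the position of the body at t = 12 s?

-152 m

On each constant-a segment, Δv = aΔt and Δx = v₀Δt + ½aΔt²; chain segment to segment.
0–2 s: v starts 8 m/s; Δx = 8·2 + ½·-3·2² = 10 m; v ends 2 m/s.
2–8 s: v starts 2 m/s; Δx = 2·6 + ½·-4·6² = -60 m; v ends -22 m/s.
8–12 s: v starts -22 m/s; Δx = -22·4 + ½·-3·4² = -112 m; v ends -34 m/s.
x(12) = 10 + Σ Δx = -152 m.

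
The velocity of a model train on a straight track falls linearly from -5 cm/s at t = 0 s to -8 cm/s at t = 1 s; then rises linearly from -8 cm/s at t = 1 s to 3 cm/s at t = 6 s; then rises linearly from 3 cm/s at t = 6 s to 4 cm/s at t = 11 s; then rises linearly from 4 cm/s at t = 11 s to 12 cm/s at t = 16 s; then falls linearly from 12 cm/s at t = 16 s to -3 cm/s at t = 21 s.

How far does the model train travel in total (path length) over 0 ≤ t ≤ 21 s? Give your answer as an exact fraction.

1167/11 cm

Distance (not displacement) is the total path length: add the absolute areas under v-t.
0–1 s: |½(-5 + -8)(1)| = 6.5 cm
1–6 s: v = 0 at t = 51/11 s; triangle areas 160/11 + 45/22 = 365/22 cm
6–11 s: |½(3 + 4)(5)| = 17.5 cm
11–16 s: |½(4 + 12)(5)| = 40 cm
16–21 s: v = 0 at t = 20 s; triangle areas 24 + 1.5 = 25.5 cm
Total distance = 1167/11 cm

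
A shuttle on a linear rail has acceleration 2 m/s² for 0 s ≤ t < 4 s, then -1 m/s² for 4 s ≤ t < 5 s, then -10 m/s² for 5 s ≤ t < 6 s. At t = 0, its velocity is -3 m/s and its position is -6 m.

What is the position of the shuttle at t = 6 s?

1.5 m

On each constant-a segment, Δv = aΔt and Δx = v₀Δt + ½aΔt²; chain segment to segment.
0–4 s: v starts -3 m/s; Δx = -3·4 + ½·2·4² = 4 m; v ends 5 m/s.
4–5 s: v starts 5 m/s; Δx = 5·1 + ½·-1·1² = 4.5 m; v ends 4 m/s.
5–6 s: v starts 4 m/s; Δx = 4·1 + ½·-10·1² = -1 m; v ends -6 m/s.
x(6) = -6 + Σ Δx = 1.5 m.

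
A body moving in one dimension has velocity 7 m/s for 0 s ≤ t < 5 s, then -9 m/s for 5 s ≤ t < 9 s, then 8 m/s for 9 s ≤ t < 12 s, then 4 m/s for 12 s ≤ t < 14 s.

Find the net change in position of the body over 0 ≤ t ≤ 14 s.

31 m

Net displacement equals the area under the velocity-time graph (areas below the axis count negative).
0–5 s: 7 × 5 = 35 m
5–9 s: -9 × 4 = -36 m
9–12 s: 8 × 3 = 24 m
12–14 s: 4 × 2 = 8 m
Net displacement = 31 m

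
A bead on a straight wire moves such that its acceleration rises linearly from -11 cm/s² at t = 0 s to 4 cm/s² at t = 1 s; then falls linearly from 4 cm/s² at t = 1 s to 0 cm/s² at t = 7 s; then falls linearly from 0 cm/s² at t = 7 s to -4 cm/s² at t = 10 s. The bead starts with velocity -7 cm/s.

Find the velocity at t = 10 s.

Δv equals the area under the a-t graph; then v = v₀ + Δv.
0–1 s: ½(-11 + 4)(1) = -3.5 cm/s
1–7 s: ½(4 + 0)(6) = 12 cm/s
7–10 s: ½(0 + -4)(3) = -6 cm/s
Δv = 2.5 cm/s, so v(10) = -7 + (2.5) = -4.5 cm/s.

-4.5 cm/s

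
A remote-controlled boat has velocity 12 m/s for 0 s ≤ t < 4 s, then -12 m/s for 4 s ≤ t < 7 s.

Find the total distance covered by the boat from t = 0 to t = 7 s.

Total distance travelled is ∫|v| dt — sum the magnitudes of each area piece.
0–4 s: |12| × 4 = 48 m
4–7 s: |-12| × 3 = 36 m
Total distance = 84 m

84 m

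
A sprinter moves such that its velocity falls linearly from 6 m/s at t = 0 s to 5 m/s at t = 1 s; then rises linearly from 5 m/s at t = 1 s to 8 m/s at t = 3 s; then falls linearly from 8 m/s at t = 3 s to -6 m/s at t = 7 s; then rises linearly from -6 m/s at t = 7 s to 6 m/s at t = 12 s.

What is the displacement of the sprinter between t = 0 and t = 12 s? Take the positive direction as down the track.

22.5 m

Net displacement equals the area under the velocity-time graph (areas below the axis count negative).
0–1 s: ½(6 + 5)(1) = 5.5 m
1–3 s: ½(5 + 8)(2) = 13 m
3–7 s: ½(8 + -6)(4) = 4 m
7–12 s: ½(-6 + 6)(5) = 0 m
Net displacement = 22.5 m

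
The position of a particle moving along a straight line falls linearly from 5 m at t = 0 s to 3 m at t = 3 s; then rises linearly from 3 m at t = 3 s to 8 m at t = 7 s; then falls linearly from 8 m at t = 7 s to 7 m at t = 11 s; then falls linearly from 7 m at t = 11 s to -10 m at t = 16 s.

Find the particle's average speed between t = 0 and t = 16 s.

1.5625 m/s

Average speed = (total path length)/(elapsed time); on a piecewise-linear x-t graph the path length is Σ|Δx|.
0–3 s: |Δx| = |3 − 5| = 2 m
3–7 s: |Δx| = |8 − 3| = 5 m
7–11 s: |Δx| = |7 − 8| = 1 m
11–16 s: |Δx| = |-10 − 7| = 17 m
Total path = 25 m; average speed = 25/16 = 1.5625 m/s.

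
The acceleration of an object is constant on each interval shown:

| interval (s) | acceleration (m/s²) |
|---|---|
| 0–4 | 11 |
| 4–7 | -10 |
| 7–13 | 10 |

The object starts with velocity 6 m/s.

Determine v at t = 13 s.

80 m/s

Δv equals the area under the a-t graph; then v = v₀ + Δv.
0–4 s: 11 × 4 = 44 m/s
4–7 s: -10 × 3 = -30 m/s
7–13 s: 10 × 6 = 60 m/s
Δv = 74 m/s, so v(13) = 6 + (74) = 80 m/s.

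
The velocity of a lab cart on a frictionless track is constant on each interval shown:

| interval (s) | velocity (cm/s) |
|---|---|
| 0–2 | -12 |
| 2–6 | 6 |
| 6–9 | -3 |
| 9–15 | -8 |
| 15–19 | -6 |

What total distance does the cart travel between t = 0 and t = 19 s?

129 cm

Distance (not displacement) is the total path length: add the absolute areas under v-t.
0–2 s: |-12| × 2 = 24 cm
2–6 s: |6| × 4 = 24 cm
6–9 s: |-3| × 3 = 9 cm
9–15 s: |-8| × 6 = 48 cm
15–19 s: |-6| × 4 = 24 cm
Total distance = 129 cm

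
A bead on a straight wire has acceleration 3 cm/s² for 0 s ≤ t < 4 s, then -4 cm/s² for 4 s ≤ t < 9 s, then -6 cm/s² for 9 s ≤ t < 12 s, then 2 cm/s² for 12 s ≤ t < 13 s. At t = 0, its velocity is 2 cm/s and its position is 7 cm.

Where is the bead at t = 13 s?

On each constant-a segment, Δv = aΔt and Δx = v₀Δt + ½aΔt²; chain segment to segment.
0–4 s: v starts 2 cm/s; Δx = 2·4 + ½·3·4² = 32 cm; v ends 14 cm/s.
4–9 s: v starts 14 cm/s; Δx = 14·5 + ½·-4·5² = 20 cm; v ends -6 cm/s.
9–12 s: v starts -6 cm/s; Δx = -6·3 + ½·-6·3² = -45 cm; v ends -24 cm/s.
12–13 s: v starts -24 cm/s; Δx = -24·1 + ½·2·1² = -23 cm; v ends -22 cm/s.
x(13) = 7 + Σ Δx = -9 cm.

-9 cm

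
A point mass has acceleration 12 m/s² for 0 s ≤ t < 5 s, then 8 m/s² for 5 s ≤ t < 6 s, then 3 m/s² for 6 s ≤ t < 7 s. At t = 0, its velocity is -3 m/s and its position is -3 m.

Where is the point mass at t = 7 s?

On each constant-a segment, Δv = aΔt and Δx = v₀Δt + ½aΔt²; chain segment to segment.
0–5 s: v starts -3 m/s; Δx = -3·5 + ½·12·5² = 135 m; v ends 57 m/s.
5–6 s: v starts 57 m/s; Δx = 57·1 + ½·8·1² = 61 m; v ends 65 m/s.
6–7 s: v starts 65 m/s; Δx = 65·1 + ½·3·1² = 66.5 m; v ends 68 m/s.
x(7) = -3 + Σ Δx = 259.5 m.

259.5 m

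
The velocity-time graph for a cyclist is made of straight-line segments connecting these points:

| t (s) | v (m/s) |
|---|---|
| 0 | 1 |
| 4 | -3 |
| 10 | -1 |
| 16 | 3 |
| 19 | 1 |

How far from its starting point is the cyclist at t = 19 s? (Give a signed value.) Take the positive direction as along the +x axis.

Displacement is the signed area under the v-t curve.
0–4 s: ½(1 + -3)(4) = -4 m
4–10 s: ½(-3 + -1)(6) = -12 m
10–16 s: ½(-1 + 3)(6) = 6 m
16–19 s: ½(3 + 1)(3) = 6 m
Net displacement = -4 m

-4 m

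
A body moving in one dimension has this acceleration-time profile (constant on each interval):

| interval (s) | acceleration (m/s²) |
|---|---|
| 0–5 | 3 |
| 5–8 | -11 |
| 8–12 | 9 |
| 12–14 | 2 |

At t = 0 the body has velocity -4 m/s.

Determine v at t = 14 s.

18 m/s

Δv equals the area under the a-t graph; then v = v₀ + Δv.
0–5 s: 3 × 5 = 15 m/s
5–8 s: -11 × 3 = -33 m/s
8–12 s: 9 × 4 = 36 m/s
12–14 s: 2 × 2 = 4 m/s
Δv = 22 m/s, so v(14) = -4 + (22) = 18 m/s.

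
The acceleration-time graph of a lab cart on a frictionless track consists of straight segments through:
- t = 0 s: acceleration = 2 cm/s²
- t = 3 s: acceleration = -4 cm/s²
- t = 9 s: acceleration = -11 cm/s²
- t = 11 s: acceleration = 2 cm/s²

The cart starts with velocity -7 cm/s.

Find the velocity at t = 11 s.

-64 cm/s

Δv equals the area under the a-t graph; then v = v₀ + Δv.
0–3 s: ½(2 + -4)(3) = -3 cm/s
3–9 s: ½(-4 + -11)(6) = -45 cm/s
9–11 s: ½(-11 + 2)(2) = -9 cm/s
Δv = -57 cm/s, so v(11) = -7 + (-57) = -64 cm/s.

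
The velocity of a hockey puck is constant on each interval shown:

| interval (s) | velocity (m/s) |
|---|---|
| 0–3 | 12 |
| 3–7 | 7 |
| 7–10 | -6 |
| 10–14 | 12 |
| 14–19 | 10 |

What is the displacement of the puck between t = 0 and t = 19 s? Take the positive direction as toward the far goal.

144 m

Displacement is the signed area under the v-t curve.
0–3 s: 12 × 3 = 36 m
3–7 s: 7 × 4 = 28 m
7–10 s: -6 × 3 = -18 m
10–14 s: 12 × 4 = 48 m
14–19 s: 10 × 5 = 50 m
Net displacement = 144 m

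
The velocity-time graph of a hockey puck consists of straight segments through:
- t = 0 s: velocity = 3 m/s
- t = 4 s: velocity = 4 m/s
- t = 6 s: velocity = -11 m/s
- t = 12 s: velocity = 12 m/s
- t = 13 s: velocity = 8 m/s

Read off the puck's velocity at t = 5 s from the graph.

-3.5 m/s

On 4–6 s the graph is linear from 4 to -11 m/s: v(5) = 4 + (-11 − 4)·(5 − 4)/(6 − 4) = -3.5 m/s.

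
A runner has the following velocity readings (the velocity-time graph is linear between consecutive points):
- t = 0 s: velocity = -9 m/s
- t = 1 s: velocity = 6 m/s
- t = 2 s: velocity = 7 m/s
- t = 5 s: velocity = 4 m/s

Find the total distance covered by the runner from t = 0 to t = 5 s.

26.9 m

Distance (not displacement) is the total path length: add the absolute areas under v-t.
0–1 s: v = 0 at t = 0.6 s; triangle areas 2.7 + 1.2 = 3.9 m
1–2 s: |½(6 + 7)(1)| = 6.5 m
2–5 s: |½(7 + 4)(3)| = 16.5 m
Total distance = 26.9 m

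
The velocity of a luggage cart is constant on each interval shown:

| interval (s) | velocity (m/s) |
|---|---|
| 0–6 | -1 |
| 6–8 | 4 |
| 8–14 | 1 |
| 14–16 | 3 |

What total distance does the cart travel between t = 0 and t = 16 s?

26 m

Total distance travelled is ∫|v| dt — sum the magnitudes of each area piece.
0–6 s: |-1| × 6 = 6 m
6–8 s: |4| × 2 = 8 m
8–14 s: |1| × 6 = 6 m
14–16 s: |3| × 2 = 6 m
Total distance = 26 m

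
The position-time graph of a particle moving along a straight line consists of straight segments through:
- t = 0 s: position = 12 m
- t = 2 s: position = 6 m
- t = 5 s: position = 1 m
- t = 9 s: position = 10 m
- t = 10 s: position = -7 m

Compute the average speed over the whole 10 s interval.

3.7 m/s

Average speed = (total path length)/(elapsed time); on a piecewise-linear x-t graph the path length is Σ|Δx|.
0–2 s: |Δx| = |6 − 12| = 6 m
2–5 s: |Δx| = |1 − 6| = 5 m
5–9 s: |Δx| = |10 − 1| = 9 m
9–10 s: |Δx| = |-7 − 10| = 17 m
Total path = 37 m; average speed = 37/10 = 3.7 m/s.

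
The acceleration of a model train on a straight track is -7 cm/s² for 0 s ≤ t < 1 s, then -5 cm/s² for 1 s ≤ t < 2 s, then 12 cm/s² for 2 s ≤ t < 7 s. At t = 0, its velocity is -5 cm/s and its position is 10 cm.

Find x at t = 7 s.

52 cm

On each constant-a segment, Δv = aΔt and Δx = v₀Δt + ½aΔt²; chain segment to segment.
0–1 s: v starts -5 cm/s; Δx = -5·1 + ½·-7·1² = -8.5 cm; v ends -12 cm/s.
1–2 s: v starts -12 cm/s; Δx = -12·1 + ½·-5·1² = -14.5 cm; v ends -17 cm/s.
2–7 s: v starts -17 cm/s; Δx = -17·5 + ½·12·5² = 65 cm; v ends 43 cm/s.
x(7) = 10 + Σ Δx = 52 cm.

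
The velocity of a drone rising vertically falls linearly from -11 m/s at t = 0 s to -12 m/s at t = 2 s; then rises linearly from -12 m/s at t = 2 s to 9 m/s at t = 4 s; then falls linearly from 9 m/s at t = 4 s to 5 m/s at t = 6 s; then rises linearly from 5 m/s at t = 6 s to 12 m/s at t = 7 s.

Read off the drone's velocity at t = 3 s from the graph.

On 2–4 s the graph is linear from -12 to 9 m/s: v(3) = -12 + (9 − -12)·(3 − 2)/(4 − 2) = -1.5 m/s.

-1.5 m/s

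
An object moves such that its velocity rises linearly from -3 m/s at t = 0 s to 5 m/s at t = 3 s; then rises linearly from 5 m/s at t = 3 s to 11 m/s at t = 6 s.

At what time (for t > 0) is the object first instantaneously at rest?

v changes sign on 0–3 s (from -3 to 5); the graph is linear there, so v = 0 at t = 0 + (3)·(3 − 0)/(5 − -3) = 1.125 s.

t = 1.125 s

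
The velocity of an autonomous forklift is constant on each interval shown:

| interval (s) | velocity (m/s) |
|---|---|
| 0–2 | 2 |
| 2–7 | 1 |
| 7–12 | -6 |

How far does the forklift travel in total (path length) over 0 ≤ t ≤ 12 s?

Total distance travelled is ∫|v| dt — sum the magnitudes of each area piece.
0–2 s: |2| × 2 = 4 m
2–7 s: |1| × 5 = 5 m
7–12 s: |-6| × 5 = 30 m
Total distance = 39 m

39 m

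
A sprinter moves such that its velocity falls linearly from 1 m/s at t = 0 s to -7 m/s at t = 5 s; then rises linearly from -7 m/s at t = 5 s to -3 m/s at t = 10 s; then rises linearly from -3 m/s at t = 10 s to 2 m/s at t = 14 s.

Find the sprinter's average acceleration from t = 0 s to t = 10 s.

Average acceleration = Δv/Δt = (-3 − 1)/(10 − 0) = -0.4 m/s².

-0.4 m/s²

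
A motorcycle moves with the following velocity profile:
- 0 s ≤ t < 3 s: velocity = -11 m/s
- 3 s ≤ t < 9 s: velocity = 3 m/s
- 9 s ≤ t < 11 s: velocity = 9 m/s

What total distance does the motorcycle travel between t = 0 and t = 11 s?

69 m

Distance (not displacement) is the total path length: add the absolute areas under v-t.
0–3 s: |-11| × 3 = 33 m
3–9 s: |3| × 6 = 18 m
9–11 s: |9| × 2 = 18 m
Total distance = 69 m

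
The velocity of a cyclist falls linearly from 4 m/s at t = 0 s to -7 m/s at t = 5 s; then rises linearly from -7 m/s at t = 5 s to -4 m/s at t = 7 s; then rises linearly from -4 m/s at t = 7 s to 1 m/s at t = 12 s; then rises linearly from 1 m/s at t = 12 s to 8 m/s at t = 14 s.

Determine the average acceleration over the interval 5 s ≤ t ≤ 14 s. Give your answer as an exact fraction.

Average acceleration = Δv/Δt = (8 − -7)/(14 − 5) = 5/3 m/s².

5/3 m/s²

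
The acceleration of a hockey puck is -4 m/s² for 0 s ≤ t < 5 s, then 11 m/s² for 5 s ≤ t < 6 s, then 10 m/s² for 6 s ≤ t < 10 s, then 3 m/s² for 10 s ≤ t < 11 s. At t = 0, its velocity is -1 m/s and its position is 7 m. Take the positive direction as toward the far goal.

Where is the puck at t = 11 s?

8 m

On each constant-a segment, Δv = aΔt and Δx = v₀Δt + ½aΔt²; chain segment to segment.
0–5 s: v starts -1 m/s; Δx = -1·5 + ½·-4·5² = -55 m; v ends -21 m/s.
5–6 s: v starts -21 m/s; Δx = -21·1 + ½·11·1² = -15.5 m; v ends -10 m/s.
6–10 s: v starts -10 m/s; Δx = -10·4 + ½·10·4² = 40 m; v ends 30 m/s.
10–11 s: v starts 30 m/s; Δx = 30·1 + ½·3·1² = 31.5 m; v ends 33 m/s.
x(11) = 7 + Σ Δx = 8 m.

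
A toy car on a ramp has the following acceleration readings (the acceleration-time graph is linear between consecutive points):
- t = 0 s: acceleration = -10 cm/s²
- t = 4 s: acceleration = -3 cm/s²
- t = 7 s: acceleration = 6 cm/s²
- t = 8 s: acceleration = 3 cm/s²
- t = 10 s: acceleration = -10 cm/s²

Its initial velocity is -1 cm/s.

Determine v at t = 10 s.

-25 cm/s

Δv equals the area under the a-t graph; then v = v₀ + Δv.
0–4 s: ½(-10 + -3)(4) = -26 cm/s
4–7 s: ½(-3 + 6)(3) = 4.5 cm/s
7–8 s: ½(6 + 3)(1) = 4.5 cm/s
8–10 s: ½(3 + -10)(2) = -7 cm/s
Δv = -24 cm/s, so v(10) = -1 + (-24) = -25 cm/s.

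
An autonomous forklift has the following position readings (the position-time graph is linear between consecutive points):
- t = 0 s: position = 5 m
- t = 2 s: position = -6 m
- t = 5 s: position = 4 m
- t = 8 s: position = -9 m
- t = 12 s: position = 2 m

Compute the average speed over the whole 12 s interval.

Average speed = (total path length)/(elapsed time); on a piecewise-linear x-t graph the path length is Σ|Δx|.
0–2 s: |Δx| = |-6 − 5| = 11 m
2–5 s: |Δx| = |4 − -6| = 10 m
5–8 s: |Δx| = |-9 − 4| = 13 m
8–12 s: |Δx| = |2 − -9| = 11 m
Total path = 45 m; average speed = 45/12 = 3.75 m/s.

3.75 m/s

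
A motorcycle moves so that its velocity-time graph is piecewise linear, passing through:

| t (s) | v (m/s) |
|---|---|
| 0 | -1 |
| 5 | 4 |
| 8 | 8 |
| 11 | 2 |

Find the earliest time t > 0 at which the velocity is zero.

v changes sign on 0–5 s (from -1 to 4); the graph is linear there, so v = 0 at t = 0 + (1)·(5 − 0)/(4 − -1) = 1 s.

t = 1 s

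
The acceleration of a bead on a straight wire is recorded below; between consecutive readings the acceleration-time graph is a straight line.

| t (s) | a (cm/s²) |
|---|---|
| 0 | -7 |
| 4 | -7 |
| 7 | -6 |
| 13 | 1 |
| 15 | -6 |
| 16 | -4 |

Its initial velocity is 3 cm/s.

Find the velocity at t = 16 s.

Δv equals the area under the a-t graph; then v = v₀ + Δv.
0–4 s: -7 × 4 = -28 cm/s
4–7 s: ½(-7 + -6)(3) = -19.5 cm/s
7–13 s: ½(-6 + 1)(6) = -15 cm/s
13–15 s: ½(1 + -6)(2) = -5 cm/s
15–16 s: ½(-6 + -4)(1) = -5 cm/s
Δv = -72.5 cm/s, so v(16) = 3 + (-72.5) = -69.5 cm/s.

-69.5 cm/s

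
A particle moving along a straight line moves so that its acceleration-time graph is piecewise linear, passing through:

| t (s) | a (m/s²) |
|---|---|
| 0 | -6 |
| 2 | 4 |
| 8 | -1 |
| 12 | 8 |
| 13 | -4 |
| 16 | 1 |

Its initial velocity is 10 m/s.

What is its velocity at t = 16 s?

28.5 m/s

Δv equals the area under the a-t graph; then v = v₀ + Δv.
0–2 s: ½(-6 + 4)(2) = -2 m/s
2–8 s: ½(4 + -1)(6) = 9 m/s
8–12 s: ½(-1 + 8)(4) = 14 m/s
12–13 s: ½(8 + -4)(1) = 2 m/s
13–16 s: ½(-4 + 1)(3) = -4.5 m/s
Δv = 18.5 m/s, so v(16) = 10 + (18.5) = 28.5 m/s.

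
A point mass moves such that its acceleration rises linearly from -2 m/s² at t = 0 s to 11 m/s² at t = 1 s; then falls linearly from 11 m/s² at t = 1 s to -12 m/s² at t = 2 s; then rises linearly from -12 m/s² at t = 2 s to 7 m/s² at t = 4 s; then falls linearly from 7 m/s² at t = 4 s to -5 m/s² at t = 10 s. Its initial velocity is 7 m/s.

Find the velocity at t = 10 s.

Δv equals the area under the a-t graph; then v = v₀ + Δv.
0–1 s: ½(-2 + 11)(1) = 4.5 m/s
1–2 s: ½(11 + -12)(1) = -0.5 m/s
2–4 s: ½(-12 + 7)(2) = -5 m/s
4–10 s: ½(7 + -5)(6) = 6 m/s
Δv = 5 m/s, so v(10) = 7 + (5) = 12 m/s.

12 m/s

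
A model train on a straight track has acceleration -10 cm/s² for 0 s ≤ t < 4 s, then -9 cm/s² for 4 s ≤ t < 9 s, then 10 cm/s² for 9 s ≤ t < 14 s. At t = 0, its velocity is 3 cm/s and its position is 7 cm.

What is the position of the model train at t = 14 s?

On each constant-a segment, Δv = aΔt and Δx = v₀Δt + ½aΔt²; chain segment to segment.
0–4 s: v starts 3 cm/s; Δx = 3·4 + ½·-10·4² = -68 cm; v ends -37 cm/s.
4–9 s: v starts -37 cm/s; Δx = -37·5 + ½·-9·5² = -297.5 cm; v ends -82 cm/s.
9–14 s: v starts -82 cm/s; Δx = -82·5 + ½·10·5² = -285 cm; v ends -32 cm/s.
x(14) = 7 + Σ Δx = -643.5 cm.

-643.5 cm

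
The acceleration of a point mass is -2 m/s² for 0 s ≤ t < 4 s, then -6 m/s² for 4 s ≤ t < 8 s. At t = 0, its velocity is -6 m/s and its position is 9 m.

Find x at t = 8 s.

On each constant-a segment, Δv = aΔt and Δx = v₀Δt + ½aΔt²; chain segment to segment.
0–4 s: v starts -6 m/s; Δx = -6·4 + ½·-2·4² = -40 m; v ends -14 m/s.
4–8 s: v starts -14 m/s; Δx = -14·4 + ½·-6·4² = -104 m; v ends -38 m/s.
x(8) = 9 + Σ Δx = -135 m.

-135 m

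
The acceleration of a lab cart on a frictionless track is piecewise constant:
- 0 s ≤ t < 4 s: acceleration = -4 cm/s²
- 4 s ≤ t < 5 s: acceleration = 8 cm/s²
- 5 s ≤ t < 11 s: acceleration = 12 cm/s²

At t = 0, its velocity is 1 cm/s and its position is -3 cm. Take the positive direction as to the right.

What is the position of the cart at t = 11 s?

On each constant-a segment, Δv = aΔt and Δx = v₀Δt + ½aΔt²; chain segment to segment.
0–4 s: v starts 1 cm/s; Δx = 1·4 + ½·-4·4² = -28 cm; v ends -15 cm/s.
4–5 s: v starts -15 cm/s; Δx = -15·1 + ½·8·1² = -11 cm; v ends -7 cm/s.
5–11 s: v starts -7 cm/s; Δx = -7·6 + ½·12·6² = 174 cm; v ends 65 cm/s.
x(11) = -3 + Σ Δx = 132 cm.

132 cm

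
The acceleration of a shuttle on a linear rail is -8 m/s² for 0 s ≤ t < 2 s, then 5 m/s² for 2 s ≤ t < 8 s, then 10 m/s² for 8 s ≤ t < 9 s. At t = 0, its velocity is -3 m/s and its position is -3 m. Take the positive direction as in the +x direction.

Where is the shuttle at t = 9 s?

On each constant-a segment, Δv = aΔt and Δx = v₀Δt + ½aΔt²; chain segment to segment.
0–2 s: v starts -3 m/s; Δx = -3·2 + ½·-8·2² = -22 m; v ends -19 m/s.
2–8 s: v starts -19 m/s; Δx = -19·6 + ½·5·6² = -24 m; v ends 11 m/s.
8–9 s: v starts 11 m/s; Δx = 11·1 + ½·10·1² = 16 m; v ends 21 m/s.
x(9) = -3 + Σ Δx = -33 m.

-33 m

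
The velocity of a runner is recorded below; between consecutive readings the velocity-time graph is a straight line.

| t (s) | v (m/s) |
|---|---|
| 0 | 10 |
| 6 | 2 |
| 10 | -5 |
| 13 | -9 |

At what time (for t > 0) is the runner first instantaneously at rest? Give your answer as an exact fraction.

t = 50/7 s

v changes sign on 6–10 s (from 2 to -5); the graph is linear there, so v = 0 at t = 6 + (-2)·(10 − 6)/(-5 − 2) = 50/7 s.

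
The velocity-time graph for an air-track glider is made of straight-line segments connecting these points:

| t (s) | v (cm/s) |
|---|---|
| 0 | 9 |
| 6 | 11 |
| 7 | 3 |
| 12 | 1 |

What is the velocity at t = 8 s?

On 7–12 s the graph is linear from 3 to 1 cm/s: v(8) = 3 + (1 − 3)·(8 − 7)/(12 − 7) = 2.6 cm/s.

2.6 cm/s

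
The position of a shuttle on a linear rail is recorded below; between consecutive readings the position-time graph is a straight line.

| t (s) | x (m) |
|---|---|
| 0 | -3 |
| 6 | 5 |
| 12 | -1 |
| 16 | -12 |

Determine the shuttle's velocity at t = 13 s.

Velocity is the slope of the x-t graph on 12–16 s: (-12 − -1)/(16 − 12) = -2.75 m/s.

-2.75 m/s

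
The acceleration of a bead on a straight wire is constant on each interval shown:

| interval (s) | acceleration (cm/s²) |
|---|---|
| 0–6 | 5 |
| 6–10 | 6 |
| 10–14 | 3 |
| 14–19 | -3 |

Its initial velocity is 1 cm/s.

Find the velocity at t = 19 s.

52 cm/s

Δv equals the area under the a-t graph; then v = v₀ + Δv.
0–6 s: 5 × 6 = 30 cm/s
6–10 s: 6 × 4 = 24 cm/s
10–14 s: 3 × 4 = 12 cm/s
14–19 s: -3 × 5 = -15 cm/s
Δv = 51 cm/s, so v(19) = 1 + (51) = 52 cm/s.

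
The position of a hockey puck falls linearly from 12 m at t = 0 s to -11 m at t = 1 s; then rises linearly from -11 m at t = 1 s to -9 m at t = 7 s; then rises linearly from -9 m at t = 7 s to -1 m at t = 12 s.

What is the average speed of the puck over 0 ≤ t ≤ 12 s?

2.75 m/s

Average speed = (total path length)/(elapsed time); on a piecewise-linear x-t graph the path length is Σ|Δx|.
0–1 s: |Δx| = |-11 − 12| = 23 m
1–7 s: |Δx| = |-9 − -11| = 2 m
7–12 s: |Δx| = |-1 − -9| = 8 m
Total path = 33 m; average speed = 33/12 = 2.75 m/s.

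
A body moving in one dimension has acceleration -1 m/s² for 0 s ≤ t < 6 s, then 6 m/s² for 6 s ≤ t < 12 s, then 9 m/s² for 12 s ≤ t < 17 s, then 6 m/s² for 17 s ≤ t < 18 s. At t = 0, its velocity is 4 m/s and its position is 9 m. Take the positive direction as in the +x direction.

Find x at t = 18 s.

475.5 m

On each constant-a segment, Δv = aΔt and Δx = v₀Δt + ½aΔt²; chain segment to segment.
0–6 s: v starts 4 m/s; Δx = 4·6 + ½·-1·6² = 6 m; v ends -2 m/s.
6–12 s: v starts -2 m/s; Δx = -2·6 + ½·6·6² = 96 m; v ends 34 m/s.
12–17 s: v starts 34 m/s; Δx = 34·5 + ½·9·5² = 282.5 m; v ends 79 m/s.
17–18 s: v starts 79 m/s; Δx = 79·1 + ½·6·1² = 82 m; v ends 85 m/s.
x(18) = 9 + Σ Δx = 475.5 m.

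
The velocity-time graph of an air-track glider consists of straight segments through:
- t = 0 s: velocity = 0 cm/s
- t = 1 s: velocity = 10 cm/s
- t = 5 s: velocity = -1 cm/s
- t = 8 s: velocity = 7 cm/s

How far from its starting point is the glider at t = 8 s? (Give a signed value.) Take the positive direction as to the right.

Displacement is the signed area under the v-t curve.
0–1 s: ½(0 + 10)(1) = 5 cm
1–5 s: ½(10 + -1)(4) = 18 cm
5–8 s: ½(-1 + 7)(3) = 9 cm
Net displacement = 32 cm

32 cm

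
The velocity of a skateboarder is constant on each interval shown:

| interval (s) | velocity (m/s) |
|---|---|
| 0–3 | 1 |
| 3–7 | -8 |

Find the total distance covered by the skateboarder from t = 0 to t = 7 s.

35 m

Total distance travelled is ∫|v| dt — sum the magnitudes of each area piece.
0–3 s: |1| × 3 = 3 m
3–7 s: |-8| × 4 = 32 m
Total distance = 35 m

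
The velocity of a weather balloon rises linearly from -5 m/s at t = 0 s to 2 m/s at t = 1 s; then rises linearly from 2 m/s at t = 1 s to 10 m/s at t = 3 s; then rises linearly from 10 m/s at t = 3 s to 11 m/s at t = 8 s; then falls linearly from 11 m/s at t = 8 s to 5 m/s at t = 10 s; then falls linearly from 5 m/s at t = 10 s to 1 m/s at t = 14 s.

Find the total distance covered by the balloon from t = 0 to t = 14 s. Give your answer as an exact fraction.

Total distance travelled is ∫|v| dt — sum the magnitudes of each area piece.
0–1 s: v = 0 at t = 5/7 s; triangle areas 25/14 + 2/7 = 29/14 m
1–3 s: |½(2 + 10)(2)| = 12 m
3–8 s: |½(10 + 11)(5)| = 52.5 m
8–10 s: |½(11 + 5)(2)| = 16 m
10–14 s: |½(5 + 1)(4)| = 12 m
Total distance = 662/7 m

662/7 m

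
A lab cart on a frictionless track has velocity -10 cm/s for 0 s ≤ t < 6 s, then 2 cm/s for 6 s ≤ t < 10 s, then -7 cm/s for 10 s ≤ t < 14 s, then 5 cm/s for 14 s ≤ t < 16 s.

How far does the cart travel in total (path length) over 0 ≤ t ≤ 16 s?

Distance (not displacement) is the total path length: add the absolute areas under v-t.
0–6 s: |-10| × 6 = 60 cm
6–10 s: |2| × 4 = 8 cm
10–14 s: |-7| × 4 = 28 cm
14–16 s: |5| × 2 = 10 cm
Total distance = 106 cm

106 cm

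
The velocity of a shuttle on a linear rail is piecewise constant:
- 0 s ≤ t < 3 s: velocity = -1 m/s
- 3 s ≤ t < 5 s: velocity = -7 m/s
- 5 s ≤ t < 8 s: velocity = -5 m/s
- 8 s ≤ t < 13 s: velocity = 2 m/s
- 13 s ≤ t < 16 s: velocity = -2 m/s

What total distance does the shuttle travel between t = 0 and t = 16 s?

48 m

Distance (not displacement) is the total path length: add the absolute areas under v-t.
0–3 s: |-1| × 3 = 3 m
3–5 s: |-7| × 2 = 14 m
5–8 s: |-5| × 3 = 15 m
8–13 s: |2| × 5 = 10 m
13–16 s: |-2| × 3 = 6 m
Total distance = 48 m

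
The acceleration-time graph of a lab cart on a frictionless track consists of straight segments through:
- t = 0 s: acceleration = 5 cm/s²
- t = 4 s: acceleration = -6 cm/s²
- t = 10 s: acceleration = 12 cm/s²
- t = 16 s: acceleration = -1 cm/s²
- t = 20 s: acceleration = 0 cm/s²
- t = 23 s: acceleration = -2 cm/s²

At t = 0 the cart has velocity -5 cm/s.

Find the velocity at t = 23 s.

Δv equals the area under the a-t graph; then v = v₀ + Δv.
0–4 s: ½(5 + -6)(4) = -2 cm/s
4–10 s: ½(-6 + 12)(6) = 18 cm/s
10–16 s: ½(12 + -1)(6) = 33 cm/s
16–20 s: ½(-1 + 0)(4) = -2 cm/s
20–23 s: ½(0 + -2)(3) = -3 cm/s
Δv = 44 cm/s, so v(23) = -5 + (44) = 39 cm/s.

39 cm/s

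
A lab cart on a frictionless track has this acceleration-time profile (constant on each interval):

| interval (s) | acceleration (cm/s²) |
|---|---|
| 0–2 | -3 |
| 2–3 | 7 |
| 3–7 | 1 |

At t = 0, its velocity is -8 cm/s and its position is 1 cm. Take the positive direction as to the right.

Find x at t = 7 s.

On each constant-a segment, Δv = aΔt and Δx = v₀Δt + ½aΔt²; chain segment to segment.
0–2 s: v starts -8 cm/s; Δx = -8·2 + ½·-3·2² = -22 cm; v ends -14 cm/s.
2–3 s: v starts -14 cm/s; Δx = -14·1 + ½·7·1² = -10.5 cm; v ends -7 cm/s.
3–7 s: v starts -7 cm/s; Δx = -7·4 + ½·1·4² = -20 cm; v ends -3 cm/s.
x(7) = 1 + Σ Δx = -51.5 cm.

-51.5 cm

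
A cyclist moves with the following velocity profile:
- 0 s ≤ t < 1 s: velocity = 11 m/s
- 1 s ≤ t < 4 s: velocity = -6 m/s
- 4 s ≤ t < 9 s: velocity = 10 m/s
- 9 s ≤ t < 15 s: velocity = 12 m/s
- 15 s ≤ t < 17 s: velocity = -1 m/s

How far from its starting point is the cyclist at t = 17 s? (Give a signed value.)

Displacement is the signed area under the v-t curve.
0–1 s: 11 × 1 = 11 m
1–4 s: -6 × 3 = -18 m
4–9 s: 10 × 5 = 50 m
9–15 s: 12 × 6 = 72 m
15–17 s: -1 × 2 = -2 m
Net displacement = 113 m

113 m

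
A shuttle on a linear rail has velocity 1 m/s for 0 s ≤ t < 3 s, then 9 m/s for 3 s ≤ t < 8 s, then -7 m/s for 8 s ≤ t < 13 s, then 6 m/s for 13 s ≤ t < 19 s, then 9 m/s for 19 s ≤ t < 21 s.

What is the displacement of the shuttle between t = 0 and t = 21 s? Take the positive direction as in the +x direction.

Net displacement equals the area under the velocity-time graph (areas below the axis count negative).
0–3 s: 1 × 3 = 3 m
3–8 s: 9 × 5 = 45 m
8–13 s: -7 × 5 = -35 m
13–19 s: 6 × 6 = 36 m
19–21 s: 9 × 2 = 18 m
Net displacement = 67 m

67 m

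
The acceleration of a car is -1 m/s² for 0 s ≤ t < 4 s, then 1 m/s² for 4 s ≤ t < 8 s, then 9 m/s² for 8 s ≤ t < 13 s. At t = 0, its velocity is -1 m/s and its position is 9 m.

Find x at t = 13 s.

On each constant-a segment, Δv = aΔt and Δx = v₀Δt + ½aΔt²; chain segment to segment.
0–4 s: v starts -1 m/s; Δx = -1·4 + ½·-1·4² = -12 m; v ends -5 m/s.
4–8 s: v starts -5 m/s; Δx = -5·4 + ½·1·4² = -12 m; v ends -1 m/s.
8–13 s: v starts -1 m/s; Δx = -1·5 + ½·9·5² = 107.5 m; v ends 44 m/s.
x(13) = 9 + Σ Δx = 92.5 m.

92.5 m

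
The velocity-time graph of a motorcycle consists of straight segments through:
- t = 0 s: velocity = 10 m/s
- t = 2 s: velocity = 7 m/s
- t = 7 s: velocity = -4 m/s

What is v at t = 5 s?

On 2–7 s the graph is linear from 7 to -4 m/s: v(5) = 7 + (-4 − 7)·(5 − 2)/(7 − 2) = 0.4 m/s.

0.4 m/s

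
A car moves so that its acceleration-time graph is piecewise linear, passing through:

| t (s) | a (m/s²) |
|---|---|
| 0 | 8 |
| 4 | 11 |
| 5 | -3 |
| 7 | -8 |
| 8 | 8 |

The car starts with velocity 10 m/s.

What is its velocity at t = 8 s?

41 m/s

Δv equals the area under the a-t graph; then v = v₀ + Δv.
0–4 s: ½(8 + 11)(4) = 38 m/s
4–5 s: ½(11 + -3)(1) = 4 m/s
5–7 s: ½(-3 + -8)(2) = -11 m/s
7–8 s: ½(-8 + 8)(1) = 0 m/s
Δv = 31 m/s, so v(8) = 10 + (31) = 41 m/s.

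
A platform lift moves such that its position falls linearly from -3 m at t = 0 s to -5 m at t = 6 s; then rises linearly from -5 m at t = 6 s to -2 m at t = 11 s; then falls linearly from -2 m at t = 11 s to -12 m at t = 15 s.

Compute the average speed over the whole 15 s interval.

Average speed = (total path length)/(elapsed time); on a piecewise-linear x-t graph the path length is Σ|Δx|.
0–6 s: |Δx| = |-5 − -3| = 2 m
6–11 s: |Δx| = |-2 − -5| = 3 m
11–15 s: |Δx| = |-12 − -2| = 10 m
Total path = 15 m; average speed = 15/15 = 1 m/s.

1 m/s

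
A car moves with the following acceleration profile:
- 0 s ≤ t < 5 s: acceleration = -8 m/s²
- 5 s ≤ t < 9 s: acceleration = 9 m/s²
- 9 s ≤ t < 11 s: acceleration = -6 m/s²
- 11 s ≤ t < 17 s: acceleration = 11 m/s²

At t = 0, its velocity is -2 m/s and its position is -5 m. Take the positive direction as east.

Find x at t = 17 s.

-145 m

On each constant-a segment, Δv = aΔt and Δx = v₀Δt + ½aΔt²; chain segment to segment.
0–5 s: v starts -2 m/s; Δx = -2·5 + ½·-8·5² = -110 m; v ends -42 m/s.
5–9 s: v starts -42 m/s; Δx = -42·4 + ½·9·4² = -96 m; v ends -6 m/s.
9–11 s: v starts -6 m/s; Δx = -6·2 + ½·-6·2² = -24 m; v ends -18 m/s.
11–17 s: v starts -18 m/s; Δx = -18·6 + ½·11·6² = 90 m; v ends 48 m/s.
x(17) = -5 + Σ Δx = -145 m.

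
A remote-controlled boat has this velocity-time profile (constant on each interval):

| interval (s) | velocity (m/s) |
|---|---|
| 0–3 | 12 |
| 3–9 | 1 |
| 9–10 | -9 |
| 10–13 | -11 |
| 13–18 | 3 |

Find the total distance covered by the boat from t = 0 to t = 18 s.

Total distance travelled is ∫|v| dt — sum the magnitudes of each area piece.
0–3 s: |12| × 3 = 36 m
3–9 s: |1| × 6 = 6 m
9–10 s: |-9| × 1 = 9 m
10–13 s: |-11| × 3 = 33 m
13–18 s: |3| × 5 = 15 m
Total distance = 99 m

99 m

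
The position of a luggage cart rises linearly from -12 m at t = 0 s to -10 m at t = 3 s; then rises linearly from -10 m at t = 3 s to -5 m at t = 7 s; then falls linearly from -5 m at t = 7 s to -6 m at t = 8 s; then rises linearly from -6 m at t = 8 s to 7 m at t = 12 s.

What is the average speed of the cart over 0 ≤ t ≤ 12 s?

Average speed = (total path length)/(elapsed time); on a piecewise-linear x-t graph the path length is Σ|Δx|.
0–3 s: |Δx| = |-10 − -12| = 2 m
3–7 s: |Δx| = |-5 − -10| = 5 m
7–8 s: |Δx| = |-6 − -5| = 1 m
8–12 s: |Δx| = |7 − -6| = 13 m
Total path = 21 m; average speed = 21/12 = 1.75 m/s.

1.75 m/s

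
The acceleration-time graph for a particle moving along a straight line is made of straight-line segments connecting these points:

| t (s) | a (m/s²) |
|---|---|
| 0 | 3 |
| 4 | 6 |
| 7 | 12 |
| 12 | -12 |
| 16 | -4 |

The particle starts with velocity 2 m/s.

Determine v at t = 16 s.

Δv equals the area under the a-t graph; then v = v₀ + Δv.
0–4 s: ½(3 + 6)(4) = 18 m/s
4–7 s: ½(6 + 12)(3) = 27 m/s
7–12 s: ½(12 + -12)(5) = 0 m/s
12–16 s: ½(-12 + -4)(4) = -32 m/s
Δv = 13 m/s, so v(16) = 2 + (13) = 15 m/s.

15 m/s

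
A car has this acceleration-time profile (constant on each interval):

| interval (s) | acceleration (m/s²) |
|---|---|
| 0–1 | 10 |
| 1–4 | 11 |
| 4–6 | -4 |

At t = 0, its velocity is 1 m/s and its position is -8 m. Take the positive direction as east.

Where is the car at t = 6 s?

160.5 m

On each constant-a segment, Δv = aΔt and Δx = v₀Δt + ½aΔt²; chain segment to segment.
0–1 s: v starts 1 m/s; Δx = 1·1 + ½·10·1² = 6 m; v ends 11 m/s.
1–4 s: v starts 11 m/s; Δx = 11·3 + ½·11·3² = 82.5 m; v ends 44 m/s.
4–6 s: v starts 44 m/s; Δx = 44·2 + ½·-4·2² = 80 m; v ends 36 m/s.
x(6) = -8 + Σ Δx = 160.5 m.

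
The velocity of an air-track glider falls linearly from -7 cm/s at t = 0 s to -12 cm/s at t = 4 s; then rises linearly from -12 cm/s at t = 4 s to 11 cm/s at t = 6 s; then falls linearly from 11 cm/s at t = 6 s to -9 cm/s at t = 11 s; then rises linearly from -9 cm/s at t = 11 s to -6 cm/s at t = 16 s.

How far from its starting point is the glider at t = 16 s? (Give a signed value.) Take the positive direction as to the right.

Net displacement equals the area under the velocity-time graph (areas below the axis count negative).
0–4 s: ½(-7 + -12)(4) = -38 cm
4–6 s: ½(-12 + 11)(2) = -1 cm
6–11 s: ½(11 + -9)(5) = 5 cm
11–16 s: ½(-9 + -6)(5) = -37.5 cm
Net displacement = -71.5 cm

-71.5 cm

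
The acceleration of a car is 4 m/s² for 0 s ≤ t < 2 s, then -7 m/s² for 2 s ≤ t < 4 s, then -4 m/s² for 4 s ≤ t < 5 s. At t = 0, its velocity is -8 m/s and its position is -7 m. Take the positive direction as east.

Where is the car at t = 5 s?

-45 m

On each constant-a segment, Δv = aΔt and Δx = v₀Δt + ½aΔt²; chain segment to segment.
0–2 s: v starts -8 m/s; Δx = -8·2 + ½·4·2² = -8 m; v ends 0 m/s.
2–4 s: v starts 0 m/s; Δx = 0·2 + ½·-7·2² = -14 m; v ends -14 m/s.
4–5 s: v starts -14 m/s; Δx = -14·1 + ½·-4·1² = -16 m; v ends -18 m/s.
x(5) = -7 + Σ Δx = -45 m.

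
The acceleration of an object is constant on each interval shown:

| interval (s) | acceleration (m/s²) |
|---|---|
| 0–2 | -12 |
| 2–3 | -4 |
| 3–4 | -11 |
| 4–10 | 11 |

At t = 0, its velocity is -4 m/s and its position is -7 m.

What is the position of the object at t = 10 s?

On each constant-a segment, Δv = aΔt and Δx = v₀Δt + ½aΔt²; chain segment to segment.
0–2 s: v starts -4 m/s; Δx = -4·2 + ½·-12·2² = -32 m; v ends -28 m/s.
2–3 s: v starts -28 m/s; Δx = -28·1 + ½·-4·1² = -30 m; v ends -32 m/s.
3–4 s: v starts -32 m/s; Δx = -32·1 + ½·-11·1² = -37.5 m; v ends -43 m/s.
4–10 s: v starts -43 m/s; Δx = -43·6 + ½·11·6² = -60 m; v ends 23 m/s.
x(10) = -7 + Σ Δx = -166.5 m.

-166.5 m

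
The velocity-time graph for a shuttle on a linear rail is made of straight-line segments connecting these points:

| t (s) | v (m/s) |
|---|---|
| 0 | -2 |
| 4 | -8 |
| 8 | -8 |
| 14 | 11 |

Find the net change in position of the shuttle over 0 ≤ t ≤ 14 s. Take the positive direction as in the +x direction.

Net displacement equals the area under the velocity-time graph (areas below the axis count negative).
0–4 s: ½(-2 + -8)(4) = -20 m
4–8 s: -8 × 4 = -32 m
8–14 s: ½(-8 + 11)(6) = 9 m
Net displacement = -43 m

-43 m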